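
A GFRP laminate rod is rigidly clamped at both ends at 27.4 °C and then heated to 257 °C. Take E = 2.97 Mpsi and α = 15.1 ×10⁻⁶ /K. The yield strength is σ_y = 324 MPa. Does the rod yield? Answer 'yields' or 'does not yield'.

does not yield

E = 2.97 Mpsi = 20.48 GPa.
ΔT = 229.6 K. Constrained thermal stress σ = E·α·ΔT = 20.48×10³ MPa × 15.1×10⁻⁶ × 229.6 = 71.0 MPa (compressive).
Compare to σ_y = 324 MPa: σ < σ_y, so it does not yield.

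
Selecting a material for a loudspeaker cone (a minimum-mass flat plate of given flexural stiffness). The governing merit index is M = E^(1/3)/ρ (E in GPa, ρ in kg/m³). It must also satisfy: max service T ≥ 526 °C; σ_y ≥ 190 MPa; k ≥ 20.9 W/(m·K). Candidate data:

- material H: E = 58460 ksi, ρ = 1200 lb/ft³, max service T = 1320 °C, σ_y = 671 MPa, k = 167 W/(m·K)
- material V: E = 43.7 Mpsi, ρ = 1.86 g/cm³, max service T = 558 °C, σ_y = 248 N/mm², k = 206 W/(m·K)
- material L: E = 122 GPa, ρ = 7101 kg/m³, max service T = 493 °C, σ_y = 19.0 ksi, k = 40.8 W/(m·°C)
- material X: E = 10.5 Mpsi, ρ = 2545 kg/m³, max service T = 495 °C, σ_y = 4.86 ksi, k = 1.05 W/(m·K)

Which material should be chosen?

Screen on constraints: max service T ≥ 526 °C; σ_y ≥ 190 MPa; k ≥ 20.9 W/(m·K). Survivors: material H, material V.
Normalizing units and computing the index:
  material H: E = 403.1 GPa, ρ = 19220 kg/m³
  material V: E = 301.3 GPa, ρ = 1860 kg/m³
  material V: M = 3.60×10⁻³
  material H: M = 0.384×10⁻³
The maximum is for material V.

material V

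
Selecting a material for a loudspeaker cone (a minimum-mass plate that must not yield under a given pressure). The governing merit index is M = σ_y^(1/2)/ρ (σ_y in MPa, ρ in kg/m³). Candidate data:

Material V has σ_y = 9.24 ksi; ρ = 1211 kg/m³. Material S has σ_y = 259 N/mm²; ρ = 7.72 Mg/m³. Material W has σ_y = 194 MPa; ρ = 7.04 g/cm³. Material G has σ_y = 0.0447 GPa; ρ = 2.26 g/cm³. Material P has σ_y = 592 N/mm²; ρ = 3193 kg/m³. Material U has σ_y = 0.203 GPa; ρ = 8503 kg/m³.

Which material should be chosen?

material P

In SI units:
  material V: σ_y = 63.71 MPa, ρ = 1211 kg/m³
  material S: σ_y = 259.0 MPa, ρ = 7720 kg/m³
  material W: σ_y = 194.0 MPa, ρ = 7040 kg/m³
  material G: σ_y = 44.70 MPa, ρ = 2260 kg/m³
  material P: σ_y = 592.0 MPa, ρ = 3193 kg/m³
  material U: σ_y = 203.0 MPa, ρ = 8503 kg/m³
  material P: M = 7.62×10⁻³
  material V: M = 6.59×10⁻³
  material G: M = 2.96×10⁻³
  material S: M = 2.08×10⁻³
  material W: M = 1.98×10⁻³
  material U: M = 1.68×10⁻³
The maximum is for material P.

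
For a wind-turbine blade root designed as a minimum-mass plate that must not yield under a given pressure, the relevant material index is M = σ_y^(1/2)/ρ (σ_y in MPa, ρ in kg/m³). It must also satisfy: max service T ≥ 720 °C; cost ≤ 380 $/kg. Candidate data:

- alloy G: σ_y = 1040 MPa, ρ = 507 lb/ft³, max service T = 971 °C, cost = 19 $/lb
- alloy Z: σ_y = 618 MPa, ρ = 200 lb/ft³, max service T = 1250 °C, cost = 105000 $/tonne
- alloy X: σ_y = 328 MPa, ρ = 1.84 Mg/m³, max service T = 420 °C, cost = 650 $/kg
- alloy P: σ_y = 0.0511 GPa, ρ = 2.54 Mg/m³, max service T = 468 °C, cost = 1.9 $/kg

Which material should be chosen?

alloy Z

Screen on constraints: max service T ≥ 720 °C; cost ≤ 380 $/kg. Survivors: alloy G, alloy Z.
Normalizing units and computing the index:
  alloy G: σ_y = 1040 MPa, ρ = 8121 kg/m³
  alloy Z: σ_y = 618.0 MPa, ρ = 3204 kg/m³
  alloy Z: M = 7.76×10⁻³
  alloy G: M = 3.97×10⁻³
Alloy Z has the largest M.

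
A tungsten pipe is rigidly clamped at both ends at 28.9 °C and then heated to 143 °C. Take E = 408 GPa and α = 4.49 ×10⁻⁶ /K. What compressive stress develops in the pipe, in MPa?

ΔT = 114.1 K. Constrained thermal stress σ = E·α·ΔT = 408.0×10³ MPa × 4.49×10⁻⁶ × 114.1 = 209 MPa (compressive).

209 MPa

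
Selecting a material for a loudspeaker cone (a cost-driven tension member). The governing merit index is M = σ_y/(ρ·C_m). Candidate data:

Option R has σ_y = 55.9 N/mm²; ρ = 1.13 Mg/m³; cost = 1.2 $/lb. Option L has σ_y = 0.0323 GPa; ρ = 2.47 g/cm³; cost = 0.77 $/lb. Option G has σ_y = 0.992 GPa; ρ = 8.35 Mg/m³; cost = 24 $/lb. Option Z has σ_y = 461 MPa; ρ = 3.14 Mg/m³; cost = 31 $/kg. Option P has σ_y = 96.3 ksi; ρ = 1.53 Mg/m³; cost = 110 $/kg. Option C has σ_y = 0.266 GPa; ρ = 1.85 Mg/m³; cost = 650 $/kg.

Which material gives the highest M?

option R

In SI units:
  option R: σ_y = 55.90 MPa, ρ = 1130 kg/m³, cost = 2.646 $/kg
  option L: σ_y = 32.30 MPa, ρ = 2470 kg/m³, cost = 1.698 $/kg
  option G: σ_y = 992.0 MPa, ρ = 8350 kg/m³, cost = 52.91 $/kg
  option Z: σ_y = 461.0 MPa, ρ = 3140 kg/m³, cost = 31.00 $/kg
  option P: σ_y = 664.0 MPa, ρ = 1530 kg/m³, cost = 110.0 $/kg
  option C: σ_y = 266.0 MPa, ρ = 1850 kg/m³, cost = 650.0 $/kg
  option R: M = 18.7 kN·m per $
  option L: M = 7.70 kN·m per $
  option Z: M = 4.74 kN·m per $
  option P: M = 3.95 kN·m per $
  option G: M = 2.25 kN·m per $
  option C: M = 0.221 kN·m per $
The maximum is for option R.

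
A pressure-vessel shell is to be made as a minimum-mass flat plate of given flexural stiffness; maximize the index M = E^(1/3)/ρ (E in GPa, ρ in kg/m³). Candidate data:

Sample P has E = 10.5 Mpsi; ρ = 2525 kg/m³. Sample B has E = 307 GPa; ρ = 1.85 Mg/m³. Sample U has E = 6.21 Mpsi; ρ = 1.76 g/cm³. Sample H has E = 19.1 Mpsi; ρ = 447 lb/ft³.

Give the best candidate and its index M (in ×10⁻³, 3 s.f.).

sample B, M = 3.65×10⁻³

Normalizing units and computing the index:
  sample P: E = 72.39 GPa, ρ = 2525 kg/m³
  sample B: E = 307.0 GPa, ρ = 1850 kg/m³
  sample U: E = 42.82 GPa, ρ = 1760 kg/m³
  sample H: E = 131.7 GPa, ρ = 7160 kg/m³
  sample B: M = 3.65×10⁻³
  sample U: M = 1.99×10⁻³
  sample P: M = 1.65×10⁻³
  sample H: M = 0.711×10⁻³
Sample B ranks first.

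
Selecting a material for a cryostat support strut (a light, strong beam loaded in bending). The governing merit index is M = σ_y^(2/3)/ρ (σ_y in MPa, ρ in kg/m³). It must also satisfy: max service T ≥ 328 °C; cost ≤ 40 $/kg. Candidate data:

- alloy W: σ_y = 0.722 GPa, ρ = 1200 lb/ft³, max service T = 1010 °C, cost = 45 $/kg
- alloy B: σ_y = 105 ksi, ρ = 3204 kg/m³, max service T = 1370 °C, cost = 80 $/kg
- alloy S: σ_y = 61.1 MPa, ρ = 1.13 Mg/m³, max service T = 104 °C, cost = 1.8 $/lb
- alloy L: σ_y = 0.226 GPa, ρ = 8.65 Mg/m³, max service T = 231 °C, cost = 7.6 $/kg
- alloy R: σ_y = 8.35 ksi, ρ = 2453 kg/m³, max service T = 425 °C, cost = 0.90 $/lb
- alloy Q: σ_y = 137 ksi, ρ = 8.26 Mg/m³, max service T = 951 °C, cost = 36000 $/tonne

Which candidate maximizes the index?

alloy Q

Screen on constraints: max service T ≥ 328 °C; cost ≤ 40 $/kg. Survivors: alloy R, alloy Q.
Putting every candidate on a common basis:
  alloy R: σ_y = 57.57 MPa, ρ = 2453 kg/m³
  alloy Q: σ_y = 944.6 MPa, ρ = 8260 kg/m³
  alloy Q: M = 11.7×10⁻³
  alloy R: M = 6.08×10⁻³
Highest index: alloy Q.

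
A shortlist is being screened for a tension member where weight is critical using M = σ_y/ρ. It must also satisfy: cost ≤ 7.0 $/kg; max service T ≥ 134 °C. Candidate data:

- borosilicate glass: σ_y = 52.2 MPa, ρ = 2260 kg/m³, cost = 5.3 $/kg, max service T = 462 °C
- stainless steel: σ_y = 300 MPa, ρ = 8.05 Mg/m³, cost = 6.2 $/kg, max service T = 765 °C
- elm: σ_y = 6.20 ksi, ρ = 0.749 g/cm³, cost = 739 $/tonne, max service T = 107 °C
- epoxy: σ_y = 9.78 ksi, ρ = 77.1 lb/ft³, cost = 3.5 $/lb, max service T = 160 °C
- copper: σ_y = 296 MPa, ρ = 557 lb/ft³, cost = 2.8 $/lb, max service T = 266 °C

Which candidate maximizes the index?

Screen on constraints: cost ≤ 7.0 $/kg; max service T ≥ 134 °C. Survivors: borosilicate glass, stainless steel, copper.
After converting to SI:
  borosilicate glass: σ_y = 52.20 MPa, ρ = 2260 kg/m³
  stainless steel: σ_y = 300.0 MPa, ρ = 8050 kg/m³
  copper: σ_y = 296.0 MPa, ρ = 8922 kg/m³
  stainless steel: M = 37.3 kN·m/kg
  copper: M = 33.2 kN·m/kg
  borosilicate glass: M = 23.1 kN·m/kg
The maximum is for stainless steel.

stainless steel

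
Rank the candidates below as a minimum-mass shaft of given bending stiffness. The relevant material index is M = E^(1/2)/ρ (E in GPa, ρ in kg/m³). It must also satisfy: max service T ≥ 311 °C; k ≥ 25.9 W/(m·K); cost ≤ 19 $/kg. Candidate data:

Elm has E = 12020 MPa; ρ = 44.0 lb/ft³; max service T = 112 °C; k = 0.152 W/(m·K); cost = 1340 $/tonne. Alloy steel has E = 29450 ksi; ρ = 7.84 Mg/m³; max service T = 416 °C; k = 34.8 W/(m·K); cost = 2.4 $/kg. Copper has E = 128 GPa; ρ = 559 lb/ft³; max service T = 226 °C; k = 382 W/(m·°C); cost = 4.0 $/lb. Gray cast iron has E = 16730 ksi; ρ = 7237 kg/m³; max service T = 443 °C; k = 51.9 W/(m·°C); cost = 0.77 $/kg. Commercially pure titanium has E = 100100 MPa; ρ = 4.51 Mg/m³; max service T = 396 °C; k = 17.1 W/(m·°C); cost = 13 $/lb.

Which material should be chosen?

Screen on constraints: max service T ≥ 311 °C; k ≥ 25.9 W/(m·K); cost ≤ 19 $/kg. Survivors: alloy steel, gray cast iron.
Convert each candidate to consistent units, then evaluate M:
  alloy steel: E = 203.1 GPa, ρ = 7840 kg/m³
  gray cast iron: E = 115.3 GPa, ρ = 7237 kg/m³
  alloy steel: M = 1.82×10⁻³
  gray cast iron: M = 1.48×10⁻³
Highest index: alloy steel.

alloy steel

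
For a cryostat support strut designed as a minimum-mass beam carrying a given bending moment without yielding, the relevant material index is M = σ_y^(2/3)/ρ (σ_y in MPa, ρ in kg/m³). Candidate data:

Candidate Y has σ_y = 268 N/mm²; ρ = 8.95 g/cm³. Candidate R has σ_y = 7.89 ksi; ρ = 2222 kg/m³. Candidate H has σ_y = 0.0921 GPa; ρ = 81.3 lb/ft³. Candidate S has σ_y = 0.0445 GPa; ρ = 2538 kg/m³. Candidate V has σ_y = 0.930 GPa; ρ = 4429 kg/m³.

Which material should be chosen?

Normalizing units and computing the index:
  candidate Y: σ_y = 268.0 MPa, ρ = 8950 kg/m³
  candidate R: σ_y = 54.40 MPa, ρ = 2222 kg/m³
  candidate H: σ_y = 92.10 MPa, ρ = 1302 kg/m³
  candidate S: σ_y = 44.50 MPa, ρ = 2538 kg/m³
  candidate V: σ_y = 930.0 MPa, ρ = 4429 kg/m³
  candidate V: M = 21.5×10⁻³
  candidate H: M = 15.7×10⁻³
  candidate R: M = 6.46×10⁻³
  candidate S: M = 4.95×10⁻³
  candidate Y: M = 4.64×10⁻³
The maximum is for candidate V.

candidate V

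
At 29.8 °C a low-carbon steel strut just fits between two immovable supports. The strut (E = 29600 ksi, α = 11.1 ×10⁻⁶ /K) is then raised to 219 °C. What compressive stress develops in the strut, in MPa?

429 MPa

E = 29600 ksi = 204.1 GPa.
ΔT = 189.2 K. Constrained thermal stress σ = E·α·ΔT = 204.1×10³ MPa × 11.1×10⁻⁶ × 189.2 = 429 MPa (compressive).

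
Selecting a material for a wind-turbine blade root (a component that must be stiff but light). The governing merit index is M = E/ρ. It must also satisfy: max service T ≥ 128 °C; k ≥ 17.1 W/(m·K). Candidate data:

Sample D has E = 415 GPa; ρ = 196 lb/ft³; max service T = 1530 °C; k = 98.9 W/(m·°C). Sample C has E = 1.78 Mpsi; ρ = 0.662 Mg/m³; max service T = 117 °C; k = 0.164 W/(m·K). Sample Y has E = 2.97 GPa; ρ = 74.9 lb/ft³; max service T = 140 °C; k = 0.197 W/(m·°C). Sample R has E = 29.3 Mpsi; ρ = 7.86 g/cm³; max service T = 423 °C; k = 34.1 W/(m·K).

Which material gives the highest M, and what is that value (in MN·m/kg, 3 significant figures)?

sample D, M = 132 MN·m/kg

Screen on constraints: max service T ≥ 128 °C; k ≥ 17.1 W/(m·K). Survivors: sample D, sample R.
Convert each candidate to consistent units, then evaluate M:
  sample D: E = 415.0 GPa, ρ = 3140 kg/m³
  sample R: E = 202.0 GPa, ρ = 7860 kg/m³
  sample D: M = 132 MN·m/kg
  sample R: M = 25.7 MN·m/kg
The maximum is for sample D.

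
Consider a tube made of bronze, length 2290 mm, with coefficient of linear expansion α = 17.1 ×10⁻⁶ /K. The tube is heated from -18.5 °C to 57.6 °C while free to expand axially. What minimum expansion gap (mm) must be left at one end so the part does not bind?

ΔT = 57.6 − (-18.5) = 76.10 K.
ΔL = α·L₀·ΔT = 17.1×10⁻⁶ × 2290 mm × 76.10 K = 2.98 mm.

2.98 mm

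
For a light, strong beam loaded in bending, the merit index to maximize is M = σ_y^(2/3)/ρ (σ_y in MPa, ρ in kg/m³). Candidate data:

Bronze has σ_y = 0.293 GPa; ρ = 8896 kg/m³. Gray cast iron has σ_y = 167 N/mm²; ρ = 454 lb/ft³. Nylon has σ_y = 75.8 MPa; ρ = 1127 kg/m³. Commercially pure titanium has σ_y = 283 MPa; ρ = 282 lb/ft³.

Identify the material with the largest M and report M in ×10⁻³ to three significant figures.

Convert each candidate to consistent units, then evaluate M:
  bronze: σ_y = 293.0 MPa, ρ = 8896 kg/m³
  gray cast iron: σ_y = 167.0 MPa, ρ = 7272 kg/m³
  nylon: σ_y = 75.80 MPa, ρ = 1127 kg/m³
  commercially pure titanium: σ_y = 283.0 MPa, ρ = 4517 kg/m³
  nylon: M = 15.9×10⁻³
  commercially pure titanium: M = 9.54×10⁻³
  bronze: M = 4.96×10⁻³
  gray cast iron: M = 4.17×10⁻³
Nylon has the largest M.

nylon, M = 15.9×10⁻³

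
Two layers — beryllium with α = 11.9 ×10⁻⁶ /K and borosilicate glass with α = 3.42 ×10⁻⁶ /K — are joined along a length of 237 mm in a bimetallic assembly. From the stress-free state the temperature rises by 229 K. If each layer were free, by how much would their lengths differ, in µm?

460 µm

Δα = |11.9 − 3.42|×10⁻⁶/K = 8.48×10⁻⁶/K.
ΔL_mismatch = Δα·L·ΔT = 8.48×10⁻⁶ × 237.0 mm × 229.0 K = 460 µm.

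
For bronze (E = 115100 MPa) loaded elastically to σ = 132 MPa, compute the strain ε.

E = 115100 MPa = 115.1 GPa = 115100 MPa.
ε = σ/E = 132 / 115100 = 1.15×10⁻³.

1.15×10⁻³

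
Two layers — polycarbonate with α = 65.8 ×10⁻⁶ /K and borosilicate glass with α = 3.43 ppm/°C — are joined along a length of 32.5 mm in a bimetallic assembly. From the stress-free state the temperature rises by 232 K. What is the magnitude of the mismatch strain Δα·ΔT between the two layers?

Δα = |65.8 − 3.43|×10⁻⁶/K = 62.4×10⁻⁶/K.
Mismatch strain = Δα·ΔT = 62.4×10⁻⁶ × 232.0 = 0.0145.

0.0145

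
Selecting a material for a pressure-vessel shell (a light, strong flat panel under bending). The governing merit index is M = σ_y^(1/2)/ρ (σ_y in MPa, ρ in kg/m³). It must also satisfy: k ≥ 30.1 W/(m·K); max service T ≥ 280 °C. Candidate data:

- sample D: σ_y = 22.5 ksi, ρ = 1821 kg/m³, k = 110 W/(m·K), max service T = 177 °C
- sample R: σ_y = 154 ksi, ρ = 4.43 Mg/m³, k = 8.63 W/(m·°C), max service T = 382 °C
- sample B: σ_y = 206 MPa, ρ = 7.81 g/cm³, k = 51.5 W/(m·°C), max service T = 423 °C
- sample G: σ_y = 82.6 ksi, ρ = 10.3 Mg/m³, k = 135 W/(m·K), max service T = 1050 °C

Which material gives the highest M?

Screen on constraints: k ≥ 30.1 W/(m·K); max service T ≥ 280 °C. Survivors: sample B, sample G.
Putting every candidate on a common basis:
  sample B: σ_y = 206.0 MPa, ρ = 7810 kg/m³
  sample G: σ_y = 569.5 MPa, ρ = 10300 kg/m³
  sample G: M = 2.32×10⁻³
  sample B: M = 1.84×10⁻³
Sample G has the largest M.

sample G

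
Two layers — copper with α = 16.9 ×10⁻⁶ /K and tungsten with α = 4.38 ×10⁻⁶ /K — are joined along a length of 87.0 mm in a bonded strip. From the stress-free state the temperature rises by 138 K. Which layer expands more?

α(copper) = 16.9×10⁻⁶/K vs α(tungsten) = 4.38×10⁻⁶/K.
Higher α expands more for the same ΔT: copper.

copper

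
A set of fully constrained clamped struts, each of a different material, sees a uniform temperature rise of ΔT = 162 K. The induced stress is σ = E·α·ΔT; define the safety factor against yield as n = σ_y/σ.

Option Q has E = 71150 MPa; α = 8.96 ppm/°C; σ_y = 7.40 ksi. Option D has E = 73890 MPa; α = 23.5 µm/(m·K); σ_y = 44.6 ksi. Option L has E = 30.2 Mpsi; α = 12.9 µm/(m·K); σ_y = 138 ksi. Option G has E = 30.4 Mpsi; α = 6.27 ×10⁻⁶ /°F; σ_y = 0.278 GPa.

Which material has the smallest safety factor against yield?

option Q

Per material, after unit conversion:
  option Q: E = 71.15, α = 8.96, σ_y = 51.02 → σ = 103 MPa, n = 0.494
  option D: E = 73.89, α = 23.5, σ_y = 307.5 → σ = 281 MPa, n = 1.09
  option L: E = 208.2, α = 12.9, σ_y = 951.5 → σ = 435 MPa, n = 2.19
  option G: E = 209.6, α = 11.3, σ_y = 278.0 → σ = 383 MPa, n = 0.725
Option Q has the lowest safety factor, n = 0.494.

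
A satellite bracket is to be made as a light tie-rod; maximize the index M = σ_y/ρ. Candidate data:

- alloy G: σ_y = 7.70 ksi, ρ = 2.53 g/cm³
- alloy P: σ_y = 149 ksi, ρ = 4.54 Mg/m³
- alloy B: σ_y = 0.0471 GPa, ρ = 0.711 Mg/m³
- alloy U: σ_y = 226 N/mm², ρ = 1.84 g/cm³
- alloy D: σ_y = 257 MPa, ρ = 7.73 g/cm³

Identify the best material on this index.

In SI units:
  alloy G: σ_y = 53.09 MPa, ρ = 2530 kg/m³
  alloy P: σ_y = 1027 MPa, ρ = 4540 kg/m³
  alloy B: σ_y = 47.10 MPa, ρ = 711.0 kg/m³
  alloy U: σ_y = 226.0 MPa, ρ = 1840 kg/m³
  alloy D: σ_y = 257.0 MPa, ρ = 7730 kg/m³
  alloy P: M = 226 kN·m/kg
  alloy U: M = 123 kN·m/kg
  alloy B: M = 66.2 kN·m/kg
  alloy D: M = 33.2 kN·m/kg
  alloy G: M = 21.0 kN·m/kg
The maximum is for alloy P.

alloy P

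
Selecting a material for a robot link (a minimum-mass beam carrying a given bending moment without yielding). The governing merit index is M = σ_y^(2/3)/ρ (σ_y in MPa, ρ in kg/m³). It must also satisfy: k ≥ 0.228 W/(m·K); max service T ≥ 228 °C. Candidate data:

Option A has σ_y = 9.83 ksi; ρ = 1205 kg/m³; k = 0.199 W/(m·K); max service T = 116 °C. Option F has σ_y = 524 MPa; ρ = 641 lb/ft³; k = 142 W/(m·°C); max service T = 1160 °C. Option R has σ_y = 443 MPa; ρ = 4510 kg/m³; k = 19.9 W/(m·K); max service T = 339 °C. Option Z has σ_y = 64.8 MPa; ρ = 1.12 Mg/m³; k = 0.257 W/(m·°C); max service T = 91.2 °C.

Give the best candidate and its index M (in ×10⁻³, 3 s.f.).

Screen on constraints: k ≥ 0.228 W/(m·K); max service T ≥ 228 °C. Survivors: option F, option R.
In SI units:
  option F: σ_y = 524.0 MPa, ρ = 10270 kg/m³
  option R: σ_y = 443.0 MPa, ρ = 4510 kg/m³
  option R: M = 12.9×10⁻³
  option F: M = 6.33×10⁻³
The maximum is for option R.

option R, M = 12.9×10⁻³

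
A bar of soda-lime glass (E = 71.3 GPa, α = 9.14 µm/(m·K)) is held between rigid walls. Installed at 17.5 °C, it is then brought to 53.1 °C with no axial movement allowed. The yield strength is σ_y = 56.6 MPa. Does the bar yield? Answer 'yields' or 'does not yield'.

does not yield

ΔT = 35.60 K. Constrained thermal stress σ = E·α·ΔT = 71.30×10³ MPa × 9.14×10⁻⁶ × 35.60 = 23.2 MPa (compressive).
Compare to σ_y = 56.6 MPa: σ < σ_y, so it does not yield.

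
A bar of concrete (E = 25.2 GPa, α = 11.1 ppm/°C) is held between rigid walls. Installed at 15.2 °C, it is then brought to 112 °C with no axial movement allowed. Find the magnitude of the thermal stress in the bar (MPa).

ΔT = 96.80 K. Constrained thermal stress σ = E·α·ΔT = 25.20×10³ MPa × 11.1×10⁻⁶ × 96.80 = 27.1 MPa (compressive).

27.1 MPa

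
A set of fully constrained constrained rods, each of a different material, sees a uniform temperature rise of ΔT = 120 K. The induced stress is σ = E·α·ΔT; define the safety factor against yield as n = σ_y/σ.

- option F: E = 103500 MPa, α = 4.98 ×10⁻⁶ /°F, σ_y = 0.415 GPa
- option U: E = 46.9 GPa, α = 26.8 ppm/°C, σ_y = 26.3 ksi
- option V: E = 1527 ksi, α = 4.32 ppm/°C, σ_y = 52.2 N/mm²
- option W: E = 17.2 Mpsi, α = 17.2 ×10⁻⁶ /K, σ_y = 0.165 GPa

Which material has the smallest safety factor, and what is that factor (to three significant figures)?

option W, n = 0.674

Per material, after unit conversion:
  option F: E = 103.5, α = 8.96, σ_y = 415.0 → σ = 111 MPa, n = 3.73
  option U: E = 46.90, α = 26.8, σ_y = 181.3 → σ = 151 MPa, n = 1.20
  option V: E = 10.53, α = 4.32, σ_y = 52.20 → σ = 5.46 MPa, n = 9.56
  option W: E = 118.6, α = 17.2, σ_y = 165.0 → σ = 245 MPa, n = 0.674
The minimum is option W at n = 0.674.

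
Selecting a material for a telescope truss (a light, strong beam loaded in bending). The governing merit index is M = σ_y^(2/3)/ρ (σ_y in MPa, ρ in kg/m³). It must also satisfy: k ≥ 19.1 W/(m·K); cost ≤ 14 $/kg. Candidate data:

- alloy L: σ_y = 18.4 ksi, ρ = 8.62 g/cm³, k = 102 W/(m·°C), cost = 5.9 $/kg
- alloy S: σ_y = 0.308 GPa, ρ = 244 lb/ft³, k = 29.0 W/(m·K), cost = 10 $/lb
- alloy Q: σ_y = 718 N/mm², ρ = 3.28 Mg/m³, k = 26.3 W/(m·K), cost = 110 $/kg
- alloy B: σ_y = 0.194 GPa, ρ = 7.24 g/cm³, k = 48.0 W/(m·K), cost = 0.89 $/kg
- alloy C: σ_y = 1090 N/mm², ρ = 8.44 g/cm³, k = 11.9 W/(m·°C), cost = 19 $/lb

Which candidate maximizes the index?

alloy B

Screen on constraints: k ≥ 19.1 W/(m·K); cost ≤ 14 $/kg. Survivors: alloy L, alloy B.
After converting to SI:
  alloy L: σ_y = 126.9 MPa, ρ = 8620 kg/m³
  alloy B: σ_y = 194.0 MPa, ρ = 7240 kg/m³
  alloy B: M = 4.63×10⁻³
  alloy L: M = 2.93×10⁻³
Alloy B has the largest M.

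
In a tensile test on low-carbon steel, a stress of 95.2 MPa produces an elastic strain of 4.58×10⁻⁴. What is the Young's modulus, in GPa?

E = σ/ε = 95.2 MPa / 4.58×10⁻⁴ = 207900 MPa = 208 GPa.

208 GPa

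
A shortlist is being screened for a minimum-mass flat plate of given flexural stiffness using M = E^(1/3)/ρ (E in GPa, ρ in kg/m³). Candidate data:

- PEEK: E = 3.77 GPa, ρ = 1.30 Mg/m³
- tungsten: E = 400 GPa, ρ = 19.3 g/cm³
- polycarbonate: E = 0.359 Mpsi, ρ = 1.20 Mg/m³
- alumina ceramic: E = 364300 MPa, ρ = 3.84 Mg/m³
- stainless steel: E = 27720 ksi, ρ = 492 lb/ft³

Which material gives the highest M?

Putting every candidate on a common basis:
  PEEK: E = 3.770 GPa, ρ = 1300 kg/m³
  tungsten: E = 400.0 GPa, ρ = 19300 kg/m³
  polycarbonate: E = 2.475 GPa, ρ = 1200 kg/m³
  alumina ceramic: E = 364.3 GPa, ρ = 3840 kg/m³
  stainless steel: E = 191.1 GPa, ρ = 7881 kg/m³
  alumina ceramic: M = 1.86×10⁻³
  PEEK: M = 1.20×10⁻³
  polycarbonate: M = 1.13×10⁻³
  stainless steel: M = 0.731×10⁻³
  tungsten: M = 0.382×10⁻³
The maximum is for alumina ceramic.

alumina ceramic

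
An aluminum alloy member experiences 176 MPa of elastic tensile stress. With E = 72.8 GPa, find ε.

2.42×10⁻³

ε = σ/E = 176 / 72800 = 2.42×10⁻³.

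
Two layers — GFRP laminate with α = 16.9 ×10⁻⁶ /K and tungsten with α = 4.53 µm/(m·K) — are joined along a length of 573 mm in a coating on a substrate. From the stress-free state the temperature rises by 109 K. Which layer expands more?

α(GFRP laminate) = 16.9×10⁻⁶/K vs α(tungsten) = 4.53×10⁻⁶/K.
Higher α expands more for the same ΔT: GFRP laminate.

GFRP laminate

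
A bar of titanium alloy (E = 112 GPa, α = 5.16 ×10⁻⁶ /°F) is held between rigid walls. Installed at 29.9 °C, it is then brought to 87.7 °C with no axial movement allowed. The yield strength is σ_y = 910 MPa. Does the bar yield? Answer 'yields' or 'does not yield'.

α = 5.16×10⁻⁶/°F × 9/5 = 9.29×10⁻⁶/K.
ΔT = 57.80 K. Constrained thermal stress σ = E·α·ΔT = 112.0×10³ MPa × 9.29×10⁻⁶ × 57.80 = 60.1 MPa (compressive).
Compare to σ_y = 910 MPa: σ < σ_y, so it does not yield.

does not yield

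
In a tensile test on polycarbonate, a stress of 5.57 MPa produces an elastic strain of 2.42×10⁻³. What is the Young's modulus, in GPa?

2.30 GPa

E = σ/ε = 5.57 MPa / 2.42×10⁻³ = 2302 MPa = 2.30 GPa.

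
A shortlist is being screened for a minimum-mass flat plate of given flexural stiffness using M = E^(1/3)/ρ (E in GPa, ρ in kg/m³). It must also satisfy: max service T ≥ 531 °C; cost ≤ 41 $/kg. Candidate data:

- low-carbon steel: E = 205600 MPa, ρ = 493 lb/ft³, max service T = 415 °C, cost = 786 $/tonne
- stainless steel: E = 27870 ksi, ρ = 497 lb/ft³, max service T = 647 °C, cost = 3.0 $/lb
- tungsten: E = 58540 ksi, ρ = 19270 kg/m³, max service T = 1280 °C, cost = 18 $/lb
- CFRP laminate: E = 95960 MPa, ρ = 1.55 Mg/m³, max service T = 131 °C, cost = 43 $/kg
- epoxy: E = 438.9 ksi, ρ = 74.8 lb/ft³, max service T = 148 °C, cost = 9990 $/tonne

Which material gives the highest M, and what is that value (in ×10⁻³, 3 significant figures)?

stainless steel, M = 0.725×10⁻³

Screen on constraints: max service T ≥ 531 °C; cost ≤ 41 $/kg. Survivors: stainless steel, tungsten.
In SI units:
  stainless steel: E = 192.2 GPa, ρ = 7961 kg/m³
  tungsten: E = 403.6 GPa, ρ = 19270 kg/m³
  stainless steel: M = 0.725×10⁻³
  tungsten: M = 0.384×10⁻³
Stainless steel has the largest M.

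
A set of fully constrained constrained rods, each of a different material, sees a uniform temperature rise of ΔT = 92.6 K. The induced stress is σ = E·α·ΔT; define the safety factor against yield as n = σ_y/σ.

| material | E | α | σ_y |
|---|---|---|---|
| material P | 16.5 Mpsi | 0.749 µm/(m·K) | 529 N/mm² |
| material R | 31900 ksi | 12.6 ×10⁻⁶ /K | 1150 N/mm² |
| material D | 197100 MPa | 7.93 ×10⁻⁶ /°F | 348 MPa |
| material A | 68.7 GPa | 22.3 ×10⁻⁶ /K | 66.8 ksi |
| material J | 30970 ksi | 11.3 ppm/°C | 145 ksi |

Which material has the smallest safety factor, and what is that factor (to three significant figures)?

material D, n = 1.34

With everything in SI (GPa, ×10⁻⁶/K, MPa):
  material P: E = 113.8, α = 0.749, σ_y = 529.0 → σ = 7.89 MPa, n = 67.0
  material R: E = 219.9, α = 12.6, σ_y = 1150 → σ = 257 MPa, n = 4.48
  material D: E = 197.1, α = 14.3, σ_y = 348.0 → σ = 261 MPa, n = 1.34
  material A: E = 68.70, α = 22.3, σ_y = 460.6 → σ = 142 MPa, n = 3.25
  material J: E = 213.5, α = 11.3, σ_y = 999.7 → σ = 223 MPa, n = 4.47
The minimum is material D at n = 1.34.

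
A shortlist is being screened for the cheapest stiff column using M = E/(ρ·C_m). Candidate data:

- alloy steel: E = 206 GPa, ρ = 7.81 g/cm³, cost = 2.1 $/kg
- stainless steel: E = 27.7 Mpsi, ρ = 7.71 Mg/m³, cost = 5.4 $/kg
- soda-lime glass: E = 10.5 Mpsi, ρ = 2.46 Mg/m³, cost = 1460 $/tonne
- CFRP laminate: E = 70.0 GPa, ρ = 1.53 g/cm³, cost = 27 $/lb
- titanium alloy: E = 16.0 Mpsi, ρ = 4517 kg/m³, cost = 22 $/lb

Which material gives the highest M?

Normalizing units and computing the index:
  alloy steel: E = 206.0 GPa, ρ = 7810 kg/m³, cost = 2.100 $/kg
  stainless steel: E = 191.0 GPa, ρ = 7710 kg/m³, cost = 5.400 $/kg
  soda-lime glass: E = 72.39 GPa, ρ = 2460 kg/m³, cost = 1.460 $/kg
  CFRP laminate: E = 70.00 GPa, ρ = 1530 kg/m³, cost = 59.52 $/kg
  titanium alloy: E = 110.3 GPa, ρ = 4517 kg/m³, cost = 48.50 $/kg
  soda-lime glass: M = 20.2 MN·m per $
  alloy steel: M = 12.6 MN·m per $
  stainless steel: M = 4.59 MN·m per $
  CFRP laminate: M = 0.769 MN·m per $
  titanium alloy: M = 0.504 MN·m per $
Soda-lime glass ranks first.

soda-lime glass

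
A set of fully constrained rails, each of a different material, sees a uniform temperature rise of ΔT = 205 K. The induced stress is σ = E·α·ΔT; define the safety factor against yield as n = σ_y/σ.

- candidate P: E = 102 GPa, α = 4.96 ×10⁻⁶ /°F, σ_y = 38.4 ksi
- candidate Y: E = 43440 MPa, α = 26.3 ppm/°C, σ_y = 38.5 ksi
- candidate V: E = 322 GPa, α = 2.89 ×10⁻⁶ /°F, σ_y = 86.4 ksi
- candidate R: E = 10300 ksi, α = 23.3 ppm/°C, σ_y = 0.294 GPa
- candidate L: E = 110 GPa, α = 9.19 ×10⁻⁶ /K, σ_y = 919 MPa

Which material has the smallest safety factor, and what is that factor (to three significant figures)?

With everything in SI (GPa, ×10⁻⁶/K, MPa):
  candidate P: E = 102.0, α = 8.93, σ_y = 264.8 → σ = 187 MPa, n = 1.42
  candidate Y: E = 43.44, α = 26.3, σ_y = 265.4 → σ = 234 MPa, n = 1.13
  candidate V: E = 322.0, α = 5.20, σ_y = 595.7 → σ = 343 MPa, n = 1.73
  candidate R: E = 71.02, α = 23.3, σ_y = 294.0 → σ = 339 MPa, n = 0.867
  candidate L: E = 110.0, α = 9.19, σ_y = 919.0 → σ = 207 MPa, n = 4.43
The minimum is candidate R at n = 0.867.

candidate R, n = 0.867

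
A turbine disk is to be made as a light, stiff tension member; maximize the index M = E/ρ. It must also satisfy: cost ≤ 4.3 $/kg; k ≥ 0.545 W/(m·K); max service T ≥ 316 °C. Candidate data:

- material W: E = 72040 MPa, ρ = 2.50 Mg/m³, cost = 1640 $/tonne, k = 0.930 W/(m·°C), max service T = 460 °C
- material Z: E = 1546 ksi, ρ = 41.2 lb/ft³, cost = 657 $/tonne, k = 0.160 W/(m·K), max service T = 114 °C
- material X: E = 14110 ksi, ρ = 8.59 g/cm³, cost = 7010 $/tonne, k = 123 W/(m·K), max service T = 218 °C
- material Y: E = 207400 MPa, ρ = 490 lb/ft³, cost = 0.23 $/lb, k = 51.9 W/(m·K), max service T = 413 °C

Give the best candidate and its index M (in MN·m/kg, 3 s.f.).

Screen on constraints: cost ≤ 4.3 $/kg; k ≥ 0.545 W/(m·K); max service T ≥ 316 °C. Survivors: material W, material Y.
After converting to SI:
  material W: E = 72.04 GPa, ρ = 2500 kg/m³
  material Y: E = 207.4 GPa, ρ = 7849 kg/m³
  material W: M = 28.8 MN·m/kg
  material Y: M = 26.4 MN·m/kg
Highest index: material W.

material W, M = 28.8 MN·m/kg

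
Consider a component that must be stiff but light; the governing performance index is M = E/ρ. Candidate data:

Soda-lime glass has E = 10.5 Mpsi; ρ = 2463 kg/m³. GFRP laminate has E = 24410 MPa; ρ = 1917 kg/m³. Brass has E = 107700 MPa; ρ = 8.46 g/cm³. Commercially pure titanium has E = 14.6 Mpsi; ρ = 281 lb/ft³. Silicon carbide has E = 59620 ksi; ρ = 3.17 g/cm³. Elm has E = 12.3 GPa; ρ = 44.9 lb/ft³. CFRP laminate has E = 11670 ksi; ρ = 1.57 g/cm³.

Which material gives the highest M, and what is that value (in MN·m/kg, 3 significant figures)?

silicon carbide, M = 130 MN·m/kg

Normalizing units and computing the index:
  soda-lime glass: E = 72.39 GPa, ρ = 2463 kg/m³
  GFRP laminate: E = 24.41 GPa, ρ = 1917 kg/m³
  brass: E = 107.7 GPa, ρ = 8460 kg/m³
  commercially pure titanium: E = 100.7 GPa, ρ = 4501 kg/m³
  silicon carbide: E = 411.1 GPa, ρ = 3170 kg/m³
  elm: E = 12.30 GPa, ρ = 719.2 kg/m³
  CFRP laminate: E = 80.46 GPa, ρ = 1570 kg/m³
  silicon carbide: M = 130 MN·m/kg
  CFRP laminate: M = 51.2 MN·m/kg
  soda-lime glass: M = 29.4 MN·m/kg
  commercially pure titanium: M = 22.4 MN·m/kg
  elm: M = 17.1 MN·m/kg
  GFRP laminate: M = 12.7 MN·m/kg
  brass: M = 12.7 MN·m/kg
Silicon carbide has the largest M.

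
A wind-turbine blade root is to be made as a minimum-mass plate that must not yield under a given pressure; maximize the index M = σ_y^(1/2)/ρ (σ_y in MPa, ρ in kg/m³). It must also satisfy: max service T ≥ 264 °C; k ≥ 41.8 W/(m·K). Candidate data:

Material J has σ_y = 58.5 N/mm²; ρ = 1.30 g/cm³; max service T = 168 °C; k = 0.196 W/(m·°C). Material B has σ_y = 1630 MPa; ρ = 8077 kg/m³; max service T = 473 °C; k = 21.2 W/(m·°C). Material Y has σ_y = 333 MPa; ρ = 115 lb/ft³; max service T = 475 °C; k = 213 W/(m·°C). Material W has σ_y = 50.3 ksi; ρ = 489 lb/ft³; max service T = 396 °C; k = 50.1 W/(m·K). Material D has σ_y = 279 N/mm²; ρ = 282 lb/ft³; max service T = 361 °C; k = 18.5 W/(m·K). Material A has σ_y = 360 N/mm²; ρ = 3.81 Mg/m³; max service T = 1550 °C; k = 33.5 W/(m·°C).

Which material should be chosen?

Screen on constraints: max service T ≥ 264 °C; k ≥ 41.8 W/(m·K). Survivors: material Y, material W.
After converting to SI:
  material Y: σ_y = 333.0 MPa, ρ = 1842 kg/m³
  material W: σ_y = 346.8 MPa, ρ = 7833 kg/m³
  material Y: M = 9.91×10⁻³
  material W: M = 2.38×10⁻³
The maximum is for material Y.

material Y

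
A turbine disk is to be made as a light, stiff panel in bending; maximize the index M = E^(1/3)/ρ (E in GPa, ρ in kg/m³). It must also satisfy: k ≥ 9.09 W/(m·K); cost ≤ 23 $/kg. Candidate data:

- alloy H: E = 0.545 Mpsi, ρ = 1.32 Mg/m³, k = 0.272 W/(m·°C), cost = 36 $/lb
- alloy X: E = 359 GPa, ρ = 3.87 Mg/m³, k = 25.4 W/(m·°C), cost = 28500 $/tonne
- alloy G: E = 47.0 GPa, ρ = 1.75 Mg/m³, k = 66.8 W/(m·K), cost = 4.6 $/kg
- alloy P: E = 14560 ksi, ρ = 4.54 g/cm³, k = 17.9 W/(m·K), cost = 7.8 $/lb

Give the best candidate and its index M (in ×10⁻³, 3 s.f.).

Screen on constraints: k ≥ 9.09 W/(m·K); cost ≤ 23 $/kg. Survivors: alloy G, alloy P.
After converting to SI:
  alloy G: E = 47.00 GPa, ρ = 1750 kg/m³
  alloy P: E = 100.4 GPa, ρ = 4540 kg/m³
  alloy G: M = 2.06×10⁻³
  alloy P: M = 1.02×10⁻³
Alloy G ranks first.

alloy G, M = 2.06×10⁻³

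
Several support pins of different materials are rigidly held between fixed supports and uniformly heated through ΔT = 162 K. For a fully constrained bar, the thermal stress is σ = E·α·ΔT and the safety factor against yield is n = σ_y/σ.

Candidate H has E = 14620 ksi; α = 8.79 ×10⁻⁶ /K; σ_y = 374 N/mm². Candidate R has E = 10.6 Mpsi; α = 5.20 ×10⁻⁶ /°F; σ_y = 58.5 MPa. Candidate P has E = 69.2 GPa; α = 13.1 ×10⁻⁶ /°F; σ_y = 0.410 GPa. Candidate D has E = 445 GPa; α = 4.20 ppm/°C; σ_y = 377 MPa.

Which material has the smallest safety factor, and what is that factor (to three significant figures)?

Converting E to GPa, α to ×10⁻⁶/K, σ_y to MPa, then σ and n for each:
  candidate H: E = 100.8, α = 8.79, σ_y = 374.0 → σ = 144 MPa, n = 2.61
  candidate R: E = 73.08, α = 9.36, σ_y = 58.50 → σ = 111 MPa, n = 0.528
  candidate P: E = 69.20, α = 23.6, σ_y = 410.0 → σ = 264 MPa, n = 1.55
  candidate D: E = 445.0, α = 4.20, σ_y = 377.0 → σ = 303 MPa, n = 1.25
Smallest n: candidate R with n = 0.528.

candidate R, n = 0.528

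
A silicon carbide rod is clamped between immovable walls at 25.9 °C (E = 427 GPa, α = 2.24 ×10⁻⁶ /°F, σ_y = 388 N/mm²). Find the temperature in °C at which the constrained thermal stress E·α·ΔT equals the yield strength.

251 °C

α = 2.24×10⁻⁶/°F × 9/5 = 4.03×10⁻⁶/K.
σ_y = 388 N/mm² = 388.0 MPa.
E·α·ΔT = 388.0 MPa ⇒ ΔT = 388.0 / (427.0×10³ × 4.03×10⁻⁶) = 225.4 K.
T = 25.9 + 225.4 = 251.3 °C.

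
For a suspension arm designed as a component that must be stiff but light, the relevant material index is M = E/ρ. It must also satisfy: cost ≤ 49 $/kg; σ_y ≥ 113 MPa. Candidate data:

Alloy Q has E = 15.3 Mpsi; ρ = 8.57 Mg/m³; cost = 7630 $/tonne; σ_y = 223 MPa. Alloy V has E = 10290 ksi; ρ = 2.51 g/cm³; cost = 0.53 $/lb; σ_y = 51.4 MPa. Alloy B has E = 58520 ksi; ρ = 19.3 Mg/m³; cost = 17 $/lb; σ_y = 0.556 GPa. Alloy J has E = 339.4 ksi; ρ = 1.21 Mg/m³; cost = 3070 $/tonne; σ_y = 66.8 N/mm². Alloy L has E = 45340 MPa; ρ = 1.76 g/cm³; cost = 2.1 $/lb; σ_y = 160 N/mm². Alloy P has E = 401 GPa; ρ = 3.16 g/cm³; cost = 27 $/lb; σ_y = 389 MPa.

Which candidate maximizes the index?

Screen on constraints: cost ≤ 49 $/kg; σ_y ≥ 113 MPa. Survivors: alloy Q, alloy B, alloy L.
Normalizing units and computing the index:
  alloy Q: E = 105.5 GPa, ρ = 8570 kg/m³
  alloy B: E = 403.5 GPa, ρ = 19300 kg/m³
  alloy L: E = 45.34 GPa, ρ = 1760 kg/m³
  alloy L: M = 25.8 MN·m/kg
  alloy B: M = 20.9 MN·m/kg
  alloy Q: M = 12.3 MN·m/kg
Alloy L has the largest M.

alloy L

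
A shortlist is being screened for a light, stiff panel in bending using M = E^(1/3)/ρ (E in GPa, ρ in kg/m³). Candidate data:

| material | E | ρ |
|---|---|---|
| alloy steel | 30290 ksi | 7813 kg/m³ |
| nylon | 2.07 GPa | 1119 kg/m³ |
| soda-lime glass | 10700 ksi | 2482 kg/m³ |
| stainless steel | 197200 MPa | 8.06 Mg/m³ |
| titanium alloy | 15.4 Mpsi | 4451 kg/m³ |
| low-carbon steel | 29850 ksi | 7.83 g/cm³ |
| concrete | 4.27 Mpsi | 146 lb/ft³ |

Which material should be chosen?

soda-lime glass

Normalizing units and computing the index:
  alloy steel: E = 208.8 GPa, ρ = 7813 kg/m³
  nylon: E = 2.070 GPa, ρ = 1119 kg/m³
  soda-lime glass: E = 73.77 GPa, ρ = 2482 kg/m³
  stainless steel: E = 197.2 GPa, ρ = 8060 kg/m³
  titanium alloy: E = 106.2 GPa, ρ = 4451 kg/m³
  low-carbon steel: E = 205.8 GPa, ρ = 7830 kg/m³
  concrete: E = 29.44 GPa, ρ = 2339 kg/m³
  soda-lime glass: M = 1.69×10⁻³
  concrete: M = 1.32×10⁻³
  nylon: M = 1.14×10⁻³
  titanium alloy: M = 1.06×10⁻³
  alloy steel: M = 0.759×10⁻³
  low-carbon steel: M = 0.754×10⁻³
  stainless steel: M = 0.722×10⁻³
Soda-lime glass has the largest M.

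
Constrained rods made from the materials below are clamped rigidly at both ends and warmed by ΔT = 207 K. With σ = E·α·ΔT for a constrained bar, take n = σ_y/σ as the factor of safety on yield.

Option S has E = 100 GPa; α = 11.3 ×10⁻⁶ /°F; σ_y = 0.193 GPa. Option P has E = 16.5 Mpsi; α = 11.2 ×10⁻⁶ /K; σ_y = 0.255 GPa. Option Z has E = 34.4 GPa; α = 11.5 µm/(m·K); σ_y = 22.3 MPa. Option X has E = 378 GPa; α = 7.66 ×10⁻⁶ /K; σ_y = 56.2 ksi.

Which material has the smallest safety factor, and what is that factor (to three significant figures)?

option Z, n = 0.272

Converting E to GPa, α to ×10⁻⁶/K, σ_y to MPa, then σ and n for each:
  option S: E = 100.0, α = 20.3, σ_y = 193.0 → σ = 421 MPa, n = 0.458
  option P: E = 113.8, α = 11.2, σ_y = 255.0 → σ = 264 MPa, n = 0.967
  option Z: E = 34.40, α = 11.5, σ_y = 22.30 → σ = 81.9 MPa, n = 0.272
  option X: E = 378.0, α = 7.66, σ_y = 387.5 → σ = 599 MPa, n = 0.646
Smallest n: option Z with n = 0.272.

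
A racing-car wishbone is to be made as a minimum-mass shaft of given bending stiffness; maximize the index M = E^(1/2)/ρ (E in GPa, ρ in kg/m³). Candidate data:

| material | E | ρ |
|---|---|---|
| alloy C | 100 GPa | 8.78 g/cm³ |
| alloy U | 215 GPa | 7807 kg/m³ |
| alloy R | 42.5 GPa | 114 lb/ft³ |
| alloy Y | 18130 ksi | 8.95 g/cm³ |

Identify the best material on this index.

alloy R

Normalizing units and computing the index:
  alloy C: E = 100.0 GPa, ρ = 8780 kg/m³
  alloy U: E = 215.0 GPa, ρ = 7807 kg/m³
  alloy R: E = 42.50 GPa, ρ = 1826 kg/m³
  alloy Y: E = 125.0 GPa, ρ = 8950 kg/m³
  alloy R: M = 3.57×10⁻³
  alloy U: M = 1.88×10⁻³
  alloy Y: M = 1.25×10⁻³
  alloy C: M = 1.14×10⁻³
Alloy R ranks first.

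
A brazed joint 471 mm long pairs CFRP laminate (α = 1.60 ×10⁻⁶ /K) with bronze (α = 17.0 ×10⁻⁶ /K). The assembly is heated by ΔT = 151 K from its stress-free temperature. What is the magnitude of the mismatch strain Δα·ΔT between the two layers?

Δα = |1.60 − 17.0|×10⁻⁶/K = 15.4×10⁻⁶/K.
Mismatch strain = Δα·ΔT = 15.4×10⁻⁶ × 151.0 = 2.33×10⁻³.

2.33×10⁻³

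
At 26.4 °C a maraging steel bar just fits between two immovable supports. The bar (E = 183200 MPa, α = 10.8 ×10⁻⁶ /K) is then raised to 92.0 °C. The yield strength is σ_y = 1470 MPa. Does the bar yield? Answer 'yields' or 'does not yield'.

does not yield

E = 183200 MPa = 183.2 GPa.
ΔT = 65.60 K. Constrained thermal stress σ = E·α·ΔT = 183.2×10³ MPa × 10.8×10⁻⁶ × 65.60 = 130 MPa (compressive).
Compare to σ_y = 1470 MPa: σ < σ_y, so it does not yield.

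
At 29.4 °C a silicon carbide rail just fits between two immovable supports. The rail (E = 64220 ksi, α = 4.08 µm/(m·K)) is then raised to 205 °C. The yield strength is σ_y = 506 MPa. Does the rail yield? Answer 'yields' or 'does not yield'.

E = 64220 ksi = 442.8 GPa.
ΔT = 175.6 K. Constrained thermal stress σ = E·α·ΔT = 442.8×10³ MPa × 4.08×10⁻⁶ × 175.6 = 317 MPa (compressive).
Compare to σ_y = 506 MPa: σ < σ_y, so it does not yield.

does not yield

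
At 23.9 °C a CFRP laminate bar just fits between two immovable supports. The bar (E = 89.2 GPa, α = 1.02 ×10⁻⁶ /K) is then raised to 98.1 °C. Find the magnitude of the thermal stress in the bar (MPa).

6.75 MPa

ΔT = 74.20 K. Constrained thermal stress σ = E·α·ΔT = 89.20×10³ MPa × 1.02×10⁻⁶ × 74.20 = 6.75 MPa (compressive).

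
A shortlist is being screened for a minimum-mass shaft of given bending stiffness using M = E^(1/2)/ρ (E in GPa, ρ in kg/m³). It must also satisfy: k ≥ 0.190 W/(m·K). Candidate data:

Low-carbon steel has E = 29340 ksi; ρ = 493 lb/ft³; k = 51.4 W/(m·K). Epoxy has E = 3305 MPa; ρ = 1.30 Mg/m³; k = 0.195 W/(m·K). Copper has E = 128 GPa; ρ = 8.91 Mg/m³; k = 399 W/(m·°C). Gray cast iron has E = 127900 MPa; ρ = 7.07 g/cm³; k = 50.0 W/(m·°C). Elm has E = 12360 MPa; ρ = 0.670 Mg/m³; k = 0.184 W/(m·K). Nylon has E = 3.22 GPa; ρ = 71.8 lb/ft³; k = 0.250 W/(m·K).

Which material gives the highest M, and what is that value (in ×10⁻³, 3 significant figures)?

Screen on constraints: k ≥ 0.190 W/(m·K). Survivors: low-carbon steel, epoxy, copper, gray cast iron, nylon.
After converting to SI:
  low-carbon steel: E = 202.3 GPa, ρ = 7897 kg/m³
  epoxy: E = 3.305 GPa, ρ = 1300 kg/m³
  copper: E = 128.0 GPa, ρ = 8910 kg/m³
  gray cast iron: E = 127.9 GPa, ρ = 7070 kg/m³
  nylon: E = 3.220 GPa, ρ = 1150 kg/m³
  low-carbon steel: M = 1.80×10⁻³
  gray cast iron: M = 1.60×10⁻³
  nylon: M = 1.56×10⁻³
  epoxy: M = 1.40×10⁻³
  copper: M = 1.27×10⁻³
The maximum is for low-carbon steel.

low-carbon steel, M = 1.80×10⁻³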